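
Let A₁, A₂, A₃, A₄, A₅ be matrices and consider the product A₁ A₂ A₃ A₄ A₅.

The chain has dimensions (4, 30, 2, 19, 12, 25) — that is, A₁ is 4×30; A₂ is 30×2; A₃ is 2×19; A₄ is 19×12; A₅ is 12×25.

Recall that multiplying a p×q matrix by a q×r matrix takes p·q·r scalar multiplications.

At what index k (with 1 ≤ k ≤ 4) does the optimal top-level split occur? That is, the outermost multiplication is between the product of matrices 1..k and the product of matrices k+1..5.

Adjacent pairs: A₁A₂ = 4·30·2 = 240; A₂A₃ = 30·2·19 = 1140; A₃A₄ = 2·19·12 = 456; A₄A₅ = 19·12·25 = 5700.
Length 3: A₁..A₃: k=1: 0+1140+4·30·19=3420; k=2: 240+0+4·2·19=392 → min 392 | A₂..A₄: k=2: 0+456+30·2·12=1176; k=3: 1140+0+30·19·12=7980 → min 1176 | A₃..A₅: k=3: 0+5700+2·19·25=6650; k=4: 456+0+2·12·25=1056 → min 1056.
Length 4: A₁..A₄: k=1: 0+1176+4·30·12=2616; k=2: 240+456+4·2·12=792; k=3: 392+0+4·19·12=1304 → min 792 | A₂..A₅: k=2: 0+1056+30·2·25=2556; k=3: 1140+5700+30·19·25=21090; k=4: 1176+0+30·12·25=10176 → min 2556.
Top-level splits: k=1: (A₁..A₁)·(A₂..A₅) → 0+2556+4·30·25 = 5556; k=2: (A₁..A₂)·(A₃..A₅) → 240+1056+4·2·25 = 1496; k=3: (A₁..A₃)·(A₄..A₅) → 392+5700+4·19·25 = 7992; k=4: (A₁..A₄)·(A₅..A₅) → 792+0+4·12·25 = 1992.
Best split is after A₂, i.e. k = 2.

2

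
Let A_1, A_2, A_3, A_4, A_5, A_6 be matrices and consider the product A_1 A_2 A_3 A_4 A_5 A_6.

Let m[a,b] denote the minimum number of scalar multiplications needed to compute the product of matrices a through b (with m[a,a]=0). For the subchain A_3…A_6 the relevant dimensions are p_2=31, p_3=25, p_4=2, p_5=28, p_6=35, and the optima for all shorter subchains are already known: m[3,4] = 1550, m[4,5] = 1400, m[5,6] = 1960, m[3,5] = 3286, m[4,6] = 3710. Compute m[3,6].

m[3,6] = min over k∈[3,5] of m[3,k]+m[k+1,6]+p_{2}·p_k·p_{6}.
k=3: 0 + 3710 + 31·25·35 = 30835; k=4: 1550 + 1960 + 31·2·35 = 5680; k=5: 3286 + 0 + 31·28·35 = 33666.
Minimum: 5680 at k=4.

5680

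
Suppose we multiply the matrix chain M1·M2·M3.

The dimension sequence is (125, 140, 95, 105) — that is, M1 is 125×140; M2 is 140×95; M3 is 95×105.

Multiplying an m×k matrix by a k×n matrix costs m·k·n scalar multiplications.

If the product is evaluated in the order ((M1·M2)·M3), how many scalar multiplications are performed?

(M1·M2): 125×140 by 140×95 → 125×95, cost 125·140·95 = 1662500
((M1·M2)·M3): 125×95 by 95×105 → 125×105, cost 125·95·105 = 1246875; cumulative 2909375
Total: 2909375 scalar multiplications.

2909375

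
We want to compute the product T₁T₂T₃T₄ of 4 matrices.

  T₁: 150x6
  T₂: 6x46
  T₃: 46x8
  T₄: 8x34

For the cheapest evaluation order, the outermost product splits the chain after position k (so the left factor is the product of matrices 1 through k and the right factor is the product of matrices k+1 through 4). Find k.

1

Adjacent pairs: T₁T₂ = 150·6·46 = 41400; T₂T₃ = 6·46·8 = 2208; T₃T₄ = 46·8·34 = 12512.
Length 3: T₁..T₃: k=1: 0+2208+150·6·8=9408; k=2: 41400+0+150·46·8=96600 → min 9408 | T₂..T₄: k=2: 0+12512+6·46·34=21896; k=3: 2208+0+6·8·34=3840 → min 3840.
Top-level splits: k=1: (T₁..T₁)·(T₂..T₄) → 0+3840+150·6·34 = 34440; k=2: (T₁..T₂)·(T₃..T₄) → 41400+12512+150·46·34 = 288512; k=3: (T₁..T₃)·(T₄..T₄) → 9408+0+150·8·34 = 50208.
Best split is after T₁, i.e. k = 1.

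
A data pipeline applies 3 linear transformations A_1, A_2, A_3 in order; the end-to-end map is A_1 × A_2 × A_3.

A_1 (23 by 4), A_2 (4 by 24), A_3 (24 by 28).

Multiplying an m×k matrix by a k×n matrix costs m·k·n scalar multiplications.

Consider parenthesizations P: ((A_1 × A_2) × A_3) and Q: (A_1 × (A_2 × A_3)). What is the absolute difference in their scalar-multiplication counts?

Order P = ((A_1 × A_2) × A_3): (A_1 × A_2): 23×4 by 4×24 → 23×24, cost 23·4·24 = 2208; ((A_1 × A_2) × A_3): 23×24 by 24×28 → 23×28, cost 23·24·28 = 15456; cumulative 17664. Total 17664.
Order Q = (A_1 × (A_2 × A_3)): (A_2 × A_3): 4×24 by 24×28 → 4×28, cost 4·24·28 = 2688; (A_1 × (A_2 × A_3)): 23×4 by 4×28 → 23×28, cost 23·4·28 = 2576; cumulative 5264. Total 5264.
Difference: |17664 − 5264| = 12400.

12400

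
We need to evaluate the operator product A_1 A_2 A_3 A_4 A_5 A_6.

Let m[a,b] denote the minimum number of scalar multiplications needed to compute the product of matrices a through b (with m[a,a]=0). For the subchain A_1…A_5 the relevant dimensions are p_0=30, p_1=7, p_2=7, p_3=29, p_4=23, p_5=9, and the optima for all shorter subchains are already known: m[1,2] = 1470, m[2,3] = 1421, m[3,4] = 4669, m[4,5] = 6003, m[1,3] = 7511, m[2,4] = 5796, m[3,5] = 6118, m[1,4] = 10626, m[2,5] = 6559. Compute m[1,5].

m[1,5] = min over k∈[1,4] of m[1,k]+m[k+1,5]+p_{0}·p_k·p_{5}.
k=1: 0 + 6559 + 30·7·9 = 8449; k=2: 1470 + 6118 + 30·7·9 = 9478; k=3: 7511 + 6003 + 30·29·9 = 21344; k=4: 10626 + 0 + 30·23·9 = 16836.
Minimum: 8449 at k=1.

8449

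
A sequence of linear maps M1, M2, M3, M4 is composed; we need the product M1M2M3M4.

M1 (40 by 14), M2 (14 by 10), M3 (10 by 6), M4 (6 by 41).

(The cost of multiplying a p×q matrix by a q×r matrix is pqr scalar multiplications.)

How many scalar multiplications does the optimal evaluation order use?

Adjacent pairs: M1M2 = 40·14·10 = 5600; M2M3 = 14·10·6 = 840; M3M4 = 10·6·41 = 2460.
Length 3: M1..M3: k=1: 0+840+40·14·6=4200; k=2: 5600+0+40·10·6=8000 → min 4200 | M2..M4: k=2: 0+2460+14·10·41=8200; k=3: 840+0+14·6·41=4284 → min 4284.
Length 4: M1..M4: k=1: 0+4284+40·14·41=27244; k=2: 5600+2460+40·10·41=24460; k=3: 4200+0+40·6·41=14040 → min 14040.
Optimal order: ((M1(M2M3))M4) with cost 14040.

14040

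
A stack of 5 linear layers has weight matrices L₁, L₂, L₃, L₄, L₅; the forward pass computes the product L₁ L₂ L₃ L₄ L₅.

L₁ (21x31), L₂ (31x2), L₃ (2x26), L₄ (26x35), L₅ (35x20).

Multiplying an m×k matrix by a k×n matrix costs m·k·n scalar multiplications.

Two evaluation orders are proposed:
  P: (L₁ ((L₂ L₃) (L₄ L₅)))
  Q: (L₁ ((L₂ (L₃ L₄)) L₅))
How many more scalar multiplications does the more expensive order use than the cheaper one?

10242

Order P = (L₁ ((L₂ L₃) (L₄ L₅))): (L₂ L₃): 31×2 by 2×26 → 31×26, cost 31·2·26 = 1612; (L₄ L₅): 26×35 by 35×20 → 26×20, cost 26·35·20 = 18200; ((L₂ L₃) (L₄ L₅)): 31×26 by 26×20 → 31×20, cost 31·26·20 = 16120; cumulative 35932; (L₁ ((L₂ L₃) (L₄ L₅))): 21×31 by 31×20 → 21×20, cost 21·31·20 = 13020; cumulative 48952. Total 48952.
Order Q = (L₁ ((L₂ (L₃ L₄)) L₅)): (L₃ L₄): 2×26 by 26×35 → 2×35, cost 2·26·35 = 1820; (L₂ (L₃ L₄)): 31×2 by 2×35 → 31×35, cost 31·2·35 = 2170; cumulative 3990; ((L₂ (L₃ L₄)) L₅): 31×35 by 35×20 → 31×20, cost 31·35·20 = 21700; cumulative 25690; (L₁ ((L₂ (L₃ L₄)) L₅)): 21×31 by 31×20 → 21×20, cost 21·31·20 = 13020; cumulative 38710. Total 38710.
Difference: |48952 − 38710| = 10242.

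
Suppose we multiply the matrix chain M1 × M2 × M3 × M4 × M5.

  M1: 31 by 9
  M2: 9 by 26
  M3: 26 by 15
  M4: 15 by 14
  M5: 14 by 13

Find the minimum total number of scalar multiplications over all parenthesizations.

Adjacent pairs: M1M2 = 31·9·26 = 7254; M2M3 = 9·26·15 = 3510; M3M4 = 26·15·14 = 5460; M4M5 = 15·14·13 = 2730.
Length 3: M1..M3: k=1: 0+3510+31·9·15=7695; k=2: 7254+0+31·26·15=19344 → min 7695 | M2..M4: k=2: 0+5460+9·26·14=8736; k=3: 3510+0+9·15·14=5400 → min 5400 | M3..M5: k=3: 0+2730+26·15·13=7800; k=4: 5460+0+26·14·13=10192 → min 7800.
Length 4: M1..M4: k=1: 0+5400+31·9·14=9306; k=2: 7254+5460+31·26·14=23998; k=3: 7695+0+31·15·14=14205 → min 9306 | M2..M5: k=2: 0+7800+9·26·13=10842; k=3: 3510+2730+9·15·13=7995; k=4: 5400+0+9·14·13=7038 → min 7038.
Length 5: M1..M5: k=1: 0+7038+31·9·13=10665; k=2: 7254+7800+31·26·13=25532; k=3: 7695+2730+31·15·13=16470; k=4: 9306+0+31·14·13=14948 → min 10665.
Optimal order: (M1 × (((M2 × M3) × M4) × M5)) with cost 10665.

10665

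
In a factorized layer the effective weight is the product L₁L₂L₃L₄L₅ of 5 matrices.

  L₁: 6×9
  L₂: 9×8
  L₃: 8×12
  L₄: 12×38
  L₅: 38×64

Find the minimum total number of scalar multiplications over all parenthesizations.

Adjacent pairs: L₁L₂ = 6·9·8 = 432; L₂L₃ = 9·8·12 = 864; L₃L₄ = 8·12·38 = 3648; L₄L₅ = 12·38·64 = 29184.
Length 3: L₁..L₃: k=1: 0+864+6·9·12=1512; k=2: 432+0+6·8·12=1008 → min 1008 | L₂..L₄: k=2: 0+3648+9·8·38=6384; k=3: 864+0+9·12·38=4968 → min 4968 | L₃..L₅: k=3: 0+29184+8·12·64=35328; k=4: 3648+0+8·38·64=23104 → min 23104.
Length 4: L₁..L₄: k=1: 0+4968+6·9·38=7020; k=2: 432+3648+6·8·38=5904; k=3: 1008+0+6·12·38=3744 → min 3744 | L₂..L₅: k=2: 0+23104+9·8·64=27712; k=3: 864+29184+9·12·64=36960; k=4: 4968+0+9·38·64=26856 → min 26856.
Length 5: L₁..L₅: k=1: 0+26856+6·9·64=30312; k=2: 432+23104+6·8·64=26608; k=3: 1008+29184+6·12·64=34800; k=4: 3744+0+6·38·64=18336 → min 18336.
Optimal order: ((((L₁L₂)L₃)L₄)L₅) with cost 18336.

18336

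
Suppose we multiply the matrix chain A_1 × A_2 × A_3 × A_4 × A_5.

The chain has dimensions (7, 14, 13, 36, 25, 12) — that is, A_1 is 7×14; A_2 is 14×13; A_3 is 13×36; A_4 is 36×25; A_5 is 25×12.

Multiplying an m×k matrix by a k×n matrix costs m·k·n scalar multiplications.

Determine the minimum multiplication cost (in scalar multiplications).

12950

Adjacent pairs: A_1A_2 = 7·14·13 = 1274; A_2A_3 = 14·13·36 = 6552; A_3A_4 = 13·36·25 = 11700; A_4A_5 = 36·25·12 = 10800.
Length 3: A_1..A_3: k=1: 0+6552+7·14·36=10080; k=2: 1274+0+7·13·36=4550 → min 4550 | A_2..A_4: k=2: 0+11700+14·13·25=16250; k=3: 6552+0+14·36·25=19152 → min 16250 | A_3..A_5: k=3: 0+10800+13·36·12=16416; k=4: 11700+0+13·25·12=15600 → min 15600.
Length 4: A_1..A_4: k=1: 0+16250+7·14·25=18700; k=2: 1274+11700+7·13·25=15249; k=3: 4550+0+7·36·25=10850 → min 10850 | A_2..A_5: k=2: 0+15600+14·13·12=17784; k=3: 6552+10800+14·36·12=23400; k=4: 16250+0+14·25·12=20450 → min 17784.
Length 5: A_1..A_5: k=1: 0+17784+7·14·12=18960; k=2: 1274+15600+7·13·12=17966; k=3: 4550+10800+7·36·12=18374; k=4: 10850+0+7·25·12=12950 → min 12950.
Optimal order: ((((A_1 × A_2) × A_3) × A_4) × A_5) with cost 12950.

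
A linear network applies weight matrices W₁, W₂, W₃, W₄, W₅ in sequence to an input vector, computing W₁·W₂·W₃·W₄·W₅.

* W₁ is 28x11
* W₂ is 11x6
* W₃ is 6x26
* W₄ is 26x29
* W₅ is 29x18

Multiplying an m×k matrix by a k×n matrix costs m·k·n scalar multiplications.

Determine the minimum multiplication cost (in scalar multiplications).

12528

Adjacent pairs: W₁W₂ = 28·11·6 = 1848; W₂W₃ = 11·6·26 = 1716; W₃W₄ = 6·26·29 = 4524; W₄W₅ = 26·29·18 = 13572.
Length 3: W₁..W₃: k=1: 0+1716+28·11·26=9724; k=2: 1848+0+28·6·26=6216 → min 6216 | W₂..W₄: k=2: 0+4524+11·6·29=6438; k=3: 1716+0+11·26·29=10010 → min 6438 | W₃..W₅: k=3: 0+13572+6·26·18=16380; k=4: 4524+0+6·29·18=7656 → min 7656.
Length 4: W₁..W₄: k=1: 0+6438+28·11·29=15370; k=2: 1848+4524+28·6·29=11244; k=3: 6216+0+28·26·29=27328 → min 11244 | W₂..W₅: k=2: 0+7656+11·6·18=8844; k=3: 1716+13572+11·26·18=20436; k=4: 6438+0+11·29·18=12180 → min 8844.
Length 5: W₁..W₅: k=1: 0+8844+28·11·18=14388; k=2: 1848+7656+28·6·18=12528; k=3: 6216+13572+28·26·18=32892; k=4: 11244+0+28·29·18=25860 → min 12528.
Optimal order: ((W₁·W₂)·((W₃·W₄)·W₅)) with cost 12528.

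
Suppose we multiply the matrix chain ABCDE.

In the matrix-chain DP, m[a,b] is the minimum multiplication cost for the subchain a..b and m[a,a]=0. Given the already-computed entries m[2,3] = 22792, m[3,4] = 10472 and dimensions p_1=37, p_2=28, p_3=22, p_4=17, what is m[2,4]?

28084

m[2,4] = min over k∈[2,3] of m[2,k]+m[k+1,4]+p_{1}·p_k·p_{4}.
k=2: 0 + 10472 + 37·28·17 = 28084; k=3: 22792 + 0 + 37·22·17 = 36630.
Minimum: 28084 at k=2.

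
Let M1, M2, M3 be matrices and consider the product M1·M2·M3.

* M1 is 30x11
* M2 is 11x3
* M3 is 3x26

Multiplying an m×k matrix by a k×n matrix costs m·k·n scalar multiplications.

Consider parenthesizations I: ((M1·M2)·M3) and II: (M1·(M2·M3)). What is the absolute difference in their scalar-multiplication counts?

Order I = ((M1·M2)·M3): (M1·M2): 30×11 by 11×3 → 30×3, cost 30·11·3 = 990; ((M1·M2)·M3): 30×3 by 3×26 → 30×26, cost 30·3·26 = 2340; cumulative 3330. Total 3330.
Order II = (M1·(M2·M3)): (M2·M3): 11×3 by 3×26 → 11×26, cost 11·3·26 = 858; (M1·(M2·M3)): 30×11 by 11×26 → 30×26, cost 30·11·26 = 8580; cumulative 9438. Total 9438.
Difference: |3330 − 9438| = 6108.

6108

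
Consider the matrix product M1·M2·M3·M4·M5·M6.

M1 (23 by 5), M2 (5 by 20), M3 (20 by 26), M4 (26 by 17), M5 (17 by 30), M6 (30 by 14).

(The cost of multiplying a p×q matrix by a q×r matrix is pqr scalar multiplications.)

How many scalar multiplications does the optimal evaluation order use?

Adjacent pairs: M1M2 = 23·5·20 = 2300; M2M3 = 5·20·26 = 2600; M3M4 = 20·26·17 = 8840; M4M5 = 26·17·30 = 13260; M5M6 = 17·30·14 = 7140.
Length 3: M1..M3: k=1: 0+2600+23·5·26=5590; k=2: 2300+0+23·20·26=14260 → min 5590 | M2..M4: k=2: 0+8840+5·20·17=10540; k=3: 2600+0+5·26·17=4810 → min 4810 | M3..M5: k=3: 0+13260+20·26·30=28860; k=4: 8840+0+20·17·30=19040 → min 19040 | M4..M6: k=4: 0+7140+26·17·14=13328; k=5: 13260+0+26·30·14=24180 → min 13328.
Length 4: M1..M4: k=1: 0+4810+23·5·17=6765; k=2: 2300+8840+23·20·17=18960; k=3: 5590+0+23·26·17=15756 → min 6765 | M2..M5: k=2: 0+19040+5·20·30=22040; k=3: 2600+13260+5·26·30=19760; k=4: 4810+0+5·17·30=7360 → min 7360 | M3..M6: k=3: 0+13328+20·26·14=20608; k=4: 8840+7140+20·17·14=20740; k=5: 19040+0+20·30·14=27440 → min 20608.
Length 5: M1..M5: k=1: 0+7360+23·5·30=10810; k=2: 2300+19040+23·20·30=35140; k=3: 5590+13260+23·26·30=36790; k=4: 6765+0+23·17·30=18495 → min 10810 | M2..M6: k=2: 0+20608+5·20·14=22008; k=3: 2600+13328+5·26·14=17748; k=4: 4810+7140+5·17·14=13140; k=5: 7360+0+5·30·14=9460 → min 9460.
Length 6: M1..M6: k=1: 0+9460+23·5·14=11070; k=2: 2300+20608+23·20·14=29348; k=3: 5590+13328+23·26·14=27290; k=4: 6765+7140+23·17·14=19379; k=5: 10810+0+23·30·14=20470 → min 11070.
Optimal order: (M1·((((M2·M3)·M4)·M5)·M6)) with cost 11070.

11070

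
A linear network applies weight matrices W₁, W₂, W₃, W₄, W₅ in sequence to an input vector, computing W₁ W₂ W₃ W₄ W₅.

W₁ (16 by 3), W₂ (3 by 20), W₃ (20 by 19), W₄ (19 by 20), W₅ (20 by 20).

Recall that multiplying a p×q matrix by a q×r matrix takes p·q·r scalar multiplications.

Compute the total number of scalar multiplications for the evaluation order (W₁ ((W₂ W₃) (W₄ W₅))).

10840

(W₂ W₃): 3×20 by 20×19 → 3×19, cost 3·20·19 = 1140
(W₄ W₅): 19×20 by 20×20 → 19×20, cost 19·20·20 = 7600
((W₂ W₃) (W₄ W₅)): 3×19 by 19×20 → 3×20, cost 3·19·20 = 1140; cumulative 9880
(W₁ ((W₂ W₃) (W₄ W₅))): 16×3 by 3×20 → 16×20, cost 16·3·20 = 960; cumulative 10840
Total: 10840 scalar multiplications.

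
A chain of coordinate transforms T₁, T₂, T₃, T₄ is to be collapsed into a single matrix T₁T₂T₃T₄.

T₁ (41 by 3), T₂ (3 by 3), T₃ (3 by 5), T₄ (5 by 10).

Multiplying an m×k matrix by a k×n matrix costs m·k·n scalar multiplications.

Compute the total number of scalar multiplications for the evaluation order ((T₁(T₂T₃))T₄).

(T₂T₃): 3×3 by 3×5 → 3×5, cost 3·3·5 = 45
(T₁(T₂T₃)): 41×3 by 3×5 → 41×5, cost 41·3·5 = 615; cumulative 660
((T₁(T₂T₃))T₄): 41×5 by 5×10 → 41×10, cost 41·5·10 = 2050; cumulative 2710
Total: 2710 scalar multiplications.

2710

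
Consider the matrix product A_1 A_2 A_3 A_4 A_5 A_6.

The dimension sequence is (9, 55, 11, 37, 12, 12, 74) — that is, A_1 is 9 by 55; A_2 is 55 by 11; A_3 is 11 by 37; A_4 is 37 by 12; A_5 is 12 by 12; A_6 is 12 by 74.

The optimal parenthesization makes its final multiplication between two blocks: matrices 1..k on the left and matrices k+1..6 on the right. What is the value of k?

Adjacent pairs: A_1A_2 = 9·55·11 = 5445; A_2A_3 = 55·11·37 = 22385; A_3A_4 = 11·37·12 = 4884; A_4A_5 = 37·12·12 = 5328; A_5A_6 = 12·12·74 = 10656.
Length 3: A_1..A_3: k=1: 0+22385+9·55·37=40700; k=2: 5445+0+9·11·37=9108 → min 9108 | A_2..A_4: k=2: 0+4884+55·11·12=12144; k=3: 22385+0+55·37·12=46805 → min 12144 | A_3..A_5: k=3: 0+5328+11·37·12=10212; k=4: 4884+0+11·12·12=6468 → min 6468 | A_4..A_6: k=4: 0+10656+37·12·74=43512; k=5: 5328+0+37·12·74=38184 → min 38184.
Length 4: A_1..A_4: k=1: 0+12144+9·55·12=18084; k=2: 5445+4884+9·11·12=11517; k=3: 9108+0+9·37·12=13104 → min 11517 | A_2..A_5: k=2: 0+6468+55·11·12=13728; k=3: 22385+5328+55·37·12=52133; k=4: 12144+0+55·12·12=20064 → min 13728 | A_3..A_6: k=3: 0+38184+11·37·74=68302; k=4: 4884+10656+11·12·74=25308; k=5: 6468+0+11·12·74=16236 → min 16236.
Length 5: A_1..A_5: k=1: 0+13728+9·55·12=19668; k=2: 5445+6468+9·11·12=13101; k=3: 9108+5328+9·37·12=18432; k=4: 11517+0+9·12·12=12813 → min 12813 | A_2..A_6: k=2: 0+16236+55·11·74=61006; k=3: 22385+38184+55·37·74=211159; k=4: 12144+10656+55·12·74=71640; k=5: 13728+0+55·12·74=62568 → min 61006.
Top-level splits: k=1: (A_1..A_1)·(A_2..A_6) → 0+61006+9·55·74 = 97636; k=2: (A_1..A_2)·(A_3..A_6) → 5445+16236+9·11·74 = 29007; k=3: (A_1..A_3)·(A_4..A_6) → 9108+38184+9·37·74 = 71934; k=4: (A_1..A_4)·(A_5..A_6) → 11517+10656+9·12·74 = 30165; k=5: (A_1..A_5)·(A_6..A_6) → 12813+0+9·12·74 = 20805.
Best split is after A_5, i.e. k = 5.

5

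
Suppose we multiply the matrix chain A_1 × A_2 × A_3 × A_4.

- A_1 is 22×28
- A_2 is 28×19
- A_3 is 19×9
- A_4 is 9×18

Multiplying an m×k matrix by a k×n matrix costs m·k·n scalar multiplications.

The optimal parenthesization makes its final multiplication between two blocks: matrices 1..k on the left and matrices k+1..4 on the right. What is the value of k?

3

Adjacent pairs: A_1A_2 = 22·28·19 = 11704; A_2A_3 = 28·19·9 = 4788; A_3A_4 = 19·9·18 = 3078.
Length 3: A_1..A_3: k=1: 0+4788+22·28·9=10332; k=2: 11704+0+22·19·9=15466 → min 10332 | A_2..A_4: k=2: 0+3078+28·19·18=12654; k=3: 4788+0+28·9·18=9324 → min 9324.
Top-level splits: k=1: (A_1..A_1)·(A_2..A_4) → 0+9324+22·28·18 = 20412; k=2: (A_1..A_2)·(A_3..A_4) → 11704+3078+22·19·18 = 22306; k=3: (A_1..A_3)·(A_4..A_4) → 10332+0+22·9·18 = 13896.
Best split is after A_3, i.e. k = 3.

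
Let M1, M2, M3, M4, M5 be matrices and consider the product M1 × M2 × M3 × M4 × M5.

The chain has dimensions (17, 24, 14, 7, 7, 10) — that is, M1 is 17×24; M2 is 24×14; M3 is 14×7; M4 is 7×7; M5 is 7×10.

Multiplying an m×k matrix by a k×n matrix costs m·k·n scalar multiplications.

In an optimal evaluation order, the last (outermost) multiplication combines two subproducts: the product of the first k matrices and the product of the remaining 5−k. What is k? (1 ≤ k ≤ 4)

Adjacent pairs: M1M2 = 17·24·14 = 5712; M2M3 = 24·14·7 = 2352; M3M4 = 14·7·7 = 686; M4M5 = 7·7·10 = 490.
Length 3: M1..M3: k=1: 0+2352+17·24·7=5208; k=2: 5712+0+17·14·7=7378 → min 5208 | M2..M4: k=2: 0+686+24·14·7=3038; k=3: 2352+0+24·7·7=3528 → min 3038 | M3..M5: k=3: 0+490+14·7·10=1470; k=4: 686+0+14·7·10=1666 → min 1470.
Length 4: M1..M4: k=1: 0+3038+17·24·7=5894; k=2: 5712+686+17·14·7=8064; k=3: 5208+0+17·7·7=6041 → min 5894 | M2..M5: k=2: 0+1470+24·14·10=4830; k=3: 2352+490+24·7·10=4522; k=4: 3038+0+24·7·10=4718 → min 4522.
Top-level splits: k=1: (M1..M1)·(M2..M5) → 0+4522+17·24·10 = 8602; k=2: (M1..M2)·(M3..M5) → 5712+1470+17·14·10 = 9562; k=3: (M1..M3)·(M4..M5) → 5208+490+17·7·10 = 6888; k=4: (M1..M4)·(M5..M5) → 5894+0+17·7·10 = 7084.
Best split is after M3, i.e. k = 3.

3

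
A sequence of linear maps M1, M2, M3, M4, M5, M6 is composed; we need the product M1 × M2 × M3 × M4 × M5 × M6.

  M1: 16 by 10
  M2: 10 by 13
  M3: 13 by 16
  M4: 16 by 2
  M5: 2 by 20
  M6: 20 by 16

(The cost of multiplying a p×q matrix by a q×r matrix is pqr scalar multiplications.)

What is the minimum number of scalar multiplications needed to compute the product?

2148

Adjacent pairs: M1M2 = 16·10·13 = 2080; M2M3 = 10·13·16 = 2080; M3M4 = 13·16·2 = 416; M4M5 = 16·2·20 = 640; M5M6 = 2·20·16 = 640.
Length 3: M1..M3: k=1: 0+2080+16·10·16=4640; k=2: 2080+0+16·13·16=5408 → min 4640 | M2..M4: k=2: 0+416+10·13·2=676; k=3: 2080+0+10·16·2=2400 → min 676 | M3..M5: k=3: 0+640+13·16·20=4800; k=4: 416+0+13·2·20=936 → min 936 | M4..M6: k=4: 0+640+16·2·16=1152; k=5: 640+0+16·20·16=5760 → min 1152.
Length 4: M1..M4: k=1: 0+676+16·10·2=996; k=2: 2080+416+16·13·2=2912; k=3: 4640+0+16·16·2=5152 → min 996 | M2..M5: k=2: 0+936+10·13·20=3536; k=3: 2080+640+10·16·20=5920; k=4: 676+0+10·2·20=1076 → min 1076 | M3..M6: k=3: 0+1152+13·16·16=4480; k=4: 416+640+13·2·16=1472; k=5: 936+0+13·20·16=5096 → min 1472.
Length 5: M1..M5: k=1: 0+1076+16·10·20=4276; k=2: 2080+936+16·13·20=7176; k=3: 4640+640+16·16·20=10400; k=4: 996+0+16·2·20=1636 → min 1636 | M2..M6: k=2: 0+1472+10·13·16=3552; k=3: 2080+1152+10·16·16=5792; k=4: 676+640+10·2·16=1636; k=5: 1076+0+10·20·16=4276 → min 1636.
Length 6: M1..M6: k=1: 0+1636+16·10·16=4196; k=2: 2080+1472+16·13·16=6880; k=3: 4640+1152+16·16·16=9888; k=4: 996+640+16·2·16=2148; k=5: 1636+0+16·20·16=6756 → min 2148.
Optimal order: ((M1 × (M2 × (M3 × M4))) × (M5 × M6)) with cost 2148.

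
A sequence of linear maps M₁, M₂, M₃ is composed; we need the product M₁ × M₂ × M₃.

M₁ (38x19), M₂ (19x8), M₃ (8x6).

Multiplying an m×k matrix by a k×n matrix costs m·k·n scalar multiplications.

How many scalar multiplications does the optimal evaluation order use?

5244

Order (M₁ × (M₂ × M₃)): (M₂ × M₃): 19×8 by 8×6 → 19×6, cost 19·8·6 = 912; (M₁ × (M₂ × M₃)): 38×19 by 19×6 → 38×6, cost 38·19·6 = 4332; cumulative 5244. Total 5244.
Order ((M₁ × M₂) × M₃): (M₁ × M₂): 38×19 by 19×8 → 38×8, cost 38·19·8 = 5776; ((M₁ × M₂) × M₃): 38×8 by 8×6 → 38×6, cost 38·8·6 = 1824; cumulative 7600. Total 7600.
Minimum: 5244.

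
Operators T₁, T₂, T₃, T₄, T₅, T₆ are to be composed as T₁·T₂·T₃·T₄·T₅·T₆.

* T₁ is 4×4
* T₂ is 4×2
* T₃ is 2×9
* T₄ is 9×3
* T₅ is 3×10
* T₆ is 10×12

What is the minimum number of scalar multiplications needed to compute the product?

482

Adjacent pairs: T₁T₂ = 4·4·2 = 32; T₂T₃ = 4·2·9 = 72; T₃T₄ = 2·9·3 = 54; T₄T₅ = 9·3·10 = 270; T₅T₆ = 3·10·12 = 360.
Length 3: T₁..T₃: k=1: 0+72+4·4·9=216; k=2: 32+0+4·2·9=104 → min 104 | T₂..T₄: k=2: 0+54+4·2·3=78; k=3: 72+0+4·9·3=180 → min 78 | T₃..T₅: k=3: 0+270+2·9·10=450; k=4: 54+0+2·3·10=114 → min 114 | T₄..T₆: k=4: 0+360+9·3·12=684; k=5: 270+0+9·10·12=1350 → min 684.
Length 4: T₁..T₄: k=1: 0+78+4·4·3=126; k=2: 32+54+4·2·3=110; k=3: 104+0+4·9·3=212 → min 110 | T₂..T₅: k=2: 0+114+4·2·10=194; k=3: 72+270+4·9·10=702; k=4: 78+0+4·3·10=198 → min 194 | T₃..T₆: k=3: 0+684+2·9·12=900; k=4: 54+360+2·3·12=486; k=5: 114+0+2·10·12=354 → min 354.
Length 5: T₁..T₅: k=1: 0+194+4·4·10=354; k=2: 32+114+4·2·10=226; k=3: 104+270+4·9·10=734; k=4: 110+0+4·3·10=230 → min 226 | T₂..T₆: k=2: 0+354+4·2·12=450; k=3: 72+684+4·9·12=1188; k=4: 78+360+4·3·12=582; k=5: 194+0+4·10·12=674 → min 450.
Length 6: T₁..T₆: k=1: 0+450+4·4·12=642; k=2: 32+354+4·2·12=482; k=3: 104+684+4·9·12=1220; k=4: 110+360+4·3·12=614; k=5: 226+0+4·10·12=706 → min 482.
Optimal order: ((T₁·T₂)·(((T₃·T₄)·T₅)·T₆)) with cost 482.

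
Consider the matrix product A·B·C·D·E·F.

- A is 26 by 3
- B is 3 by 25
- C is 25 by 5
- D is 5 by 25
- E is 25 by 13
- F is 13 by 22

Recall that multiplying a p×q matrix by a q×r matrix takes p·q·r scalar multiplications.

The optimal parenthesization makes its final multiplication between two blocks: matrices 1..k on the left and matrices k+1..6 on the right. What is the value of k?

Adjacent pairs: AB = 26·3·25 = 1950; BC = 3·25·5 = 375; CD = 25·5·25 = 3125; DE = 5·25·13 = 1625; EF = 25·13·22 = 7150.
Length 3: A..C: k=1: 0+375+26·3·5=765; k=2: 1950+0+26·25·5=5200 → min 765 | B..D: k=2: 0+3125+3·25·25=5000; k=3: 375+0+3·5·25=750 → min 750 | C..E: k=3: 0+1625+25·5·13=3250; k=4: 3125+0+25·25·13=11250 → min 3250 | D..F: k=4: 0+7150+5·25·22=9900; k=5: 1625+0+5·13·22=3055 → min 3055.
Length 4: A..D: k=1: 0+750+26·3·25=2700; k=2: 1950+3125+26·25·25=21325; k=3: 765+0+26·5·25=4015 → min 2700 | B..E: k=2: 0+3250+3·25·13=4225; k=3: 375+1625+3·5·13=2195; k=4: 750+0+3·25·13=1725 → min 1725 | C..F: k=3: 0+3055+25·5·22=5805; k=4: 3125+7150+25·25·22=24025; k=5: 3250+0+25·13·22=10400 → min 5805.
Length 5: A..E: k=1: 0+1725+26·3·13=2739; k=2: 1950+3250+26·25·13=13650; k=3: 765+1625+26·5·13=4080; k=4: 2700+0+26·25·13=11150 → min 2739 | B..F: k=2: 0+5805+3·25·22=7455; k=3: 375+3055+3·5·22=3760; k=4: 750+7150+3·25·22=9550; k=5: 1725+0+3·13·22=2583 → min 2583.
Top-level splits: k=1: (A..A)·(B..F) → 0+2583+26·3·22 = 4299; k=2: (A..B)·(C..F) → 1950+5805+26·25·22 = 22055; k=3: (A..C)·(D..F) → 765+3055+26·5·22 = 6680; k=4: (A..D)·(E..F) → 2700+7150+26·25·22 = 24150; k=5: (A..E)·(F..F) → 2739+0+26·13·22 = 10175.
Best split is after A, i.e. k = 1.

1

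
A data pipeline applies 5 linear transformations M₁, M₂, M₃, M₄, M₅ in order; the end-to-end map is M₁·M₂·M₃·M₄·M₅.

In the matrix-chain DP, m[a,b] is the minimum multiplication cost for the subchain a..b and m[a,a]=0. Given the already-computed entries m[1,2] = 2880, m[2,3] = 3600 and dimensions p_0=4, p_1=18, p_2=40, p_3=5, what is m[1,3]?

3680

m[1,3] = min over k∈[1,2] of m[1,k]+m[k+1,3]+p_{0}·p_k·p_{3}.
k=1: 0 + 3600 + 4·18·5 = 3960; k=2: 2880 + 0 + 4·40·5 = 3680.
Minimum: 3680 at k=2.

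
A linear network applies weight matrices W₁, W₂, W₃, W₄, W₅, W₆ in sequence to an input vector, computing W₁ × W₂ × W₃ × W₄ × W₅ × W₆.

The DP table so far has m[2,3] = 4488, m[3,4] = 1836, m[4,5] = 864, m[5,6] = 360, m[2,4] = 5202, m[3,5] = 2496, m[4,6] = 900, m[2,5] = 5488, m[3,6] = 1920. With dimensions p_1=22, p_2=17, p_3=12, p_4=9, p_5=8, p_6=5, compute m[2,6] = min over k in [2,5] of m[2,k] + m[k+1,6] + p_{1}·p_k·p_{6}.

3790

m[2,6] = min over k∈[2,5] of m[2,k]+m[k+1,6]+p_{1}·p_k·p_{6}.
k=2: 0 + 1920 + 22·17·5 = 3790; k=3: 4488 + 900 + 22·12·5 = 6708; k=4: 5202 + 360 + 22·9·5 = 6552; k=5: 5488 + 0 + 22·8·5 = 6368.
Minimum: 3790 at k=2.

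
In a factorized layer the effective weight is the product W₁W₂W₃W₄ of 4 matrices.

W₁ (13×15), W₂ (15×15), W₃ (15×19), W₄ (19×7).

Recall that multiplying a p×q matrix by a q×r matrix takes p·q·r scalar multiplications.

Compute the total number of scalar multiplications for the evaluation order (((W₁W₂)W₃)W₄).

8359

(W₁W₂): 13×15 by 15×15 → 13×15, cost 13·15·15 = 2925
((W₁W₂)W₃): 13×15 by 15×19 → 13×19, cost 13·15·19 = 3705; cumulative 6630
(((W₁W₂)W₃)W₄): 13×19 by 19×7 → 13×7, cost 13·19·7 = 1729; cumulative 8359
Total: 8359 scalar multiplications.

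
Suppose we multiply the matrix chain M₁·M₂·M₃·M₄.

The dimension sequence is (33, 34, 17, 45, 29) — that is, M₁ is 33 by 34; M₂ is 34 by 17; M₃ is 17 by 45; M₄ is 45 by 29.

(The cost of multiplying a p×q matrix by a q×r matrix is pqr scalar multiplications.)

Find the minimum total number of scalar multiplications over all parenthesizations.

Adjacent pairs: M₁M₂ = 33·34·17 = 19074; M₂M₃ = 34·17·45 = 26010; M₃M₄ = 17·45·29 = 22185.
Length 3: M₁..M₃: k=1: 0+26010+33·34·45=76500; k=2: 19074+0+33·17·45=44319 → min 44319 | M₂..M₄: k=2: 0+22185+34·17·29=38947; k=3: 26010+0+34·45·29=70380 → min 38947.
Length 4: M₁..M₄: k=1: 0+38947+33·34·29=71485; k=2: 19074+22185+33·17·29=57528; k=3: 44319+0+33·45·29=87384 → min 57528.
Optimal order: ((M₁·M₂)·(M₃·M₄)) with cost 57528.

57528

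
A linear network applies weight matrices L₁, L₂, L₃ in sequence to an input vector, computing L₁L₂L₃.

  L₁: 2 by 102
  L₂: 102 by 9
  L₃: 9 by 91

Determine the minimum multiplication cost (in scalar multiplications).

3474

Order (L₁(L₂L₃)): (L₂L₃): 102×9 by 9×91 → 102×91, cost 102·9·91 = 83538; (L₁(L₂L₃)): 2×102 by 102×91 → 2×91, cost 2·102·91 = 18564; cumulative 102102. Total 102102.
Order ((L₁L₂)L₃): (L₁L₂): 2×102 by 102×9 → 2×9, cost 2·102·9 = 1836; ((L₁L₂)L₃): 2×9 by 9×91 → 2×91, cost 2·9·91 = 1638; cumulative 3474. Total 3474.
Minimum: 3474.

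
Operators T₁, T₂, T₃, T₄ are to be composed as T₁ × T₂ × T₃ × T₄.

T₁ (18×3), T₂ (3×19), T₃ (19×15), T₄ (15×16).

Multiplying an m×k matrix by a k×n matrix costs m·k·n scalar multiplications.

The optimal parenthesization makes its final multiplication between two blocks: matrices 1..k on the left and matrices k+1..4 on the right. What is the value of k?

1

Adjacent pairs: T₁T₂ = 18·3·19 = 1026; T₂T₃ = 3·19·15 = 855; T₃T₄ = 19·15·16 = 4560.
Length 3: T₁..T₃: k=1: 0+855+18·3·15=1665; k=2: 1026+0+18·19·15=6156 → min 1665 | T₂..T₄: k=2: 0+4560+3·19·16=5472; k=3: 855+0+3·15·16=1575 → min 1575.
Top-level splits: k=1: (T₁..T₁)·(T₂..T₄) → 0+1575+18·3·16 = 2439; k=2: (T₁..T₂)·(T₃..T₄) → 1026+4560+18·19·16 = 11058; k=3: (T₁..T₃)·(T₄..T₄) → 1665+0+18·15·16 = 5985.
Best split is after T₁, i.e. k = 1.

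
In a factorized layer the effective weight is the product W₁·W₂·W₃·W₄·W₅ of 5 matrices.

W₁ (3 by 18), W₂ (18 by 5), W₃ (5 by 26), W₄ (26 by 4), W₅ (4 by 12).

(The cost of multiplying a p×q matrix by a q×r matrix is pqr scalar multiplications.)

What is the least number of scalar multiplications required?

994

Adjacent pairs: W₁W₂ = 3·18·5 = 270; W₂W₃ = 18·5·26 = 2340; W₃W₄ = 5·26·4 = 520; W₄W₅ = 26·4·12 = 1248.
Length 3: W₁..W₃: k=1: 0+2340+3·18·26=3744; k=2: 270+0+3·5·26=660 → min 660 | W₂..W₄: k=2: 0+520+18·5·4=880; k=3: 2340+0+18·26·4=4212 → min 880 | W₃..W₅: k=3: 0+1248+5·26·12=2808; k=4: 520+0+5·4·12=760 → min 760.
Length 4: W₁..W₄: k=1: 0+880+3·18·4=1096; k=2: 270+520+3·5·4=850; k=3: 660+0+3·26·4=972 → min 850 | W₂..W₅: k=2: 0+760+18·5·12=1840; k=3: 2340+1248+18·26·12=9204; k=4: 880+0+18·4·12=1744 → min 1744.
Length 5: W₁..W₅: k=1: 0+1744+3·18·12=2392; k=2: 270+760+3·5·12=1210; k=3: 660+1248+3·26·12=2844; k=4: 850+0+3·4·12=994 → min 994.
Optimal order: (((W₁·W₂)·(W₃·W₄))·W₅) with cost 994.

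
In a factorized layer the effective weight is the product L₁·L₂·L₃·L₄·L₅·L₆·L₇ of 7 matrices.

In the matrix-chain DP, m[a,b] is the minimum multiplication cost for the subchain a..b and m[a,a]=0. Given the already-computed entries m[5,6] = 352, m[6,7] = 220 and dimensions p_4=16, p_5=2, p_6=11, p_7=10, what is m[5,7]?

540

m[5,7] = min over k∈[5,6] of m[5,k]+m[k+1,7]+p_{4}·p_k·p_{7}.
k=5: 0 + 220 + 16·2·10 = 540; k=6: 352 + 0 + 16·11·10 = 2112.
Minimum: 540 at k=5.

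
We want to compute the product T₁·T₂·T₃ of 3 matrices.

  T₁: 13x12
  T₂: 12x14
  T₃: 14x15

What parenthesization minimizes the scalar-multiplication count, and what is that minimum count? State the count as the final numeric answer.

4860

(T₁·(T₂·T₃)): cost 4860.
((T₁·T₂)·T₃): cost 4914.
Optimal: (T₁·(T₂·T₃)) with cost 4860.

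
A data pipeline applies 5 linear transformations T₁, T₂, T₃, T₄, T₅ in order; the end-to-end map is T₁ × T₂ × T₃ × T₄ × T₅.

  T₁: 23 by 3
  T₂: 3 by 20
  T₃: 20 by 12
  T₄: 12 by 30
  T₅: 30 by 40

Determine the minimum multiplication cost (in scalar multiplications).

Adjacent pairs: T₁T₂ = 23·3·20 = 1380; T₂T₃ = 3·20·12 = 720; T₃T₄ = 20·12·30 = 7200; T₄T₅ = 12·30·40 = 14400.
Length 3: T₁..T₃: k=1: 0+720+23·3·12=1548; k=2: 1380+0+23·20·12=6900 → min 1548 | T₂..T₄: k=2: 0+7200+3·20·30=9000; k=3: 720+0+3·12·30=1800 → min 1800 | T₃..T₅: k=3: 0+14400+20·12·40=24000; k=4: 7200+0+20·30·40=31200 → min 24000.
Length 4: T₁..T₄: k=1: 0+1800+23·3·30=3870; k=2: 1380+7200+23·20·30=22380; k=3: 1548+0+23·12·30=9828 → min 3870 | T₂..T₅: k=2: 0+24000+3·20·40=26400; k=3: 720+14400+3·12·40=16560; k=4: 1800+0+3·30·40=5400 → min 5400.
Length 5: T₁..T₅: k=1: 0+5400+23·3·40=8160; k=2: 1380+24000+23·20·40=43780; k=3: 1548+14400+23·12·40=26988; k=4: 3870+0+23·30·40=31470 → min 8160.
Optimal order: (T₁ × (((T₂ × T₃) × T₄) × T₅)) with cost 8160.

8160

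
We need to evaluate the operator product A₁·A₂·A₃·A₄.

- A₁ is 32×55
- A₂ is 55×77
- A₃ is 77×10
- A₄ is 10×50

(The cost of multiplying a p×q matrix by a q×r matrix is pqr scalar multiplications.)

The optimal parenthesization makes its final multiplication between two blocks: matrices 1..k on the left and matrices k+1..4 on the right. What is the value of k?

Adjacent pairs: A₁A₂ = 32·55·77 = 135520; A₂A₃ = 55·77·10 = 42350; A₃A₄ = 77·10·50 = 38500.
Length 3: A₁..A₃: k=1: 0+42350+32·55·10=59950; k=2: 135520+0+32·77·10=160160 → min 59950 | A₂..A₄: k=2: 0+38500+55·77·50=250250; k=3: 42350+0+55·10·50=69850 → min 69850.
Top-level splits: k=1: (A₁..A₁)·(A₂..A₄) → 0+69850+32·55·50 = 157850; k=2: (A₁..A₂)·(A₃..A₄) → 135520+38500+32·77·50 = 297220; k=3: (A₁..A₃)·(A₄..A₄) → 59950+0+32·10·50 = 75950.
Best split is after A₃, i.e. k = 3.

3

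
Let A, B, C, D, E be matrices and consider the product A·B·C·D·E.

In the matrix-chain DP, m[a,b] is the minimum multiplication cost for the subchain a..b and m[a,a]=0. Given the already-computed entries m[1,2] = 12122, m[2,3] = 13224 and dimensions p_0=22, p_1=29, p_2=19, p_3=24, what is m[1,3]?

22154

m[1,3] = min over k∈[1,2] of m[1,k]+m[k+1,3]+p_{0}·p_k·p_{3}.
k=1: 0 + 13224 + 22·29·24 = 28536; k=2: 12122 + 0 + 22·19·24 = 22154.
Minimum: 22154 at k=2.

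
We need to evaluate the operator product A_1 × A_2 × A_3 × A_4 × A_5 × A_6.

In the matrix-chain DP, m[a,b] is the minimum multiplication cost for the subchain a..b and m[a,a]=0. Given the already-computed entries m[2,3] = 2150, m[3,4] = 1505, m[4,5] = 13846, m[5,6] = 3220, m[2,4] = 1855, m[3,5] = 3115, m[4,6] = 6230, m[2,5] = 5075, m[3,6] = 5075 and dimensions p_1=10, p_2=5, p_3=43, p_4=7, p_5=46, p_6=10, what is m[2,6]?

5575

m[2,6] = min over k∈[2,5] of m[2,k]+m[k+1,6]+p_{1}·p_k·p_{6}.
k=2: 0 + 5075 + 10·5·10 = 5575; k=3: 2150 + 6230 + 10·43·10 = 12680; k=4: 1855 + 3220 + 10·7·10 = 5775; k=5: 5075 + 0 + 10·46·10 = 9675.
Minimum: 5575 at k=2.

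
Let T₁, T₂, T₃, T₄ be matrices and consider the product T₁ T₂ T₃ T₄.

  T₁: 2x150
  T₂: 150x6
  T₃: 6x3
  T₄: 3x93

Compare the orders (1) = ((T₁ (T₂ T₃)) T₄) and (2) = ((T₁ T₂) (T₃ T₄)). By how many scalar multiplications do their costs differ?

Order (1) = ((T₁ (T₂ T₃)) T₄): (T₂ T₃): 150×6 by 6×3 → 150×3, cost 150·6·3 = 2700; (T₁ (T₂ T₃)): 2×150 by 150×3 → 2×3, cost 2·150·3 = 900; cumulative 3600; ((T₁ (T₂ T₃)) T₄): 2×3 by 3×93 → 2×93, cost 2·3·93 = 558; cumulative 4158. Total 4158.
Order (2) = ((T₁ T₂) (T₃ T₄)): (T₁ T₂): 2×150 by 150×6 → 2×6, cost 2·150·6 = 1800; (T₃ T₄): 6×3 by 3×93 → 6×93, cost 6·3·93 = 1674; ((T₁ T₂) (T₃ T₄)): 2×6 by 6×93 → 2×93, cost 2·6·93 = 1116; cumulative 4590. Total 4590.
Difference: |4158 − 4590| = 432.

432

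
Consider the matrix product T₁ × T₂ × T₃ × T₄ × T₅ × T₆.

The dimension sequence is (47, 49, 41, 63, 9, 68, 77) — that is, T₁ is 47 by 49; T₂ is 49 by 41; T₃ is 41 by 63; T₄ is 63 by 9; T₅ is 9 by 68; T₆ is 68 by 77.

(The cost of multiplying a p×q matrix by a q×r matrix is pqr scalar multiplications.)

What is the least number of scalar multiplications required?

141750

Adjacent pairs: T₁T₂ = 47·49·41 = 94423; T₂T₃ = 49·41·63 = 126567; T₃T₄ = 41·63·9 = 23247; T₄T₅ = 63·9·68 = 38556; T₅T₆ = 9·68·77 = 47124.
Length 3: T₁..T₃: k=1: 0+126567+47·49·63=271656; k=2: 94423+0+47·41·63=215824 → min 215824 | T₂..T₄: k=2: 0+23247+49·41·9=41328; k=3: 126567+0+49·63·9=154350 → min 41328 | T₃..T₅: k=3: 0+38556+41·63·68=214200; k=4: 23247+0+41·9·68=48339 → min 48339 | T₄..T₆: k=4: 0+47124+63·9·77=90783; k=5: 38556+0+63·68·77=368424 → min 90783.
Length 4: T₁..T₄: k=1: 0+41328+47·49·9=62055; k=2: 94423+23247+47·41·9=135013; k=3: 215824+0+47·63·9=242473 → min 62055 | T₂..T₅: k=2: 0+48339+49·41·68=184951; k=3: 126567+38556+49·63·68=375039; k=4: 41328+0+49·9·68=71316 → min 71316 | T₃..T₆: k=3: 0+90783+41·63·77=289674; k=4: 23247+47124+41·9·77=98784; k=5: 48339+0+41·68·77=263015 → min 98784.
Length 5: T₁..T₅: k=1: 0+71316+47·49·68=227920; k=2: 94423+48339+47·41·68=273798; k=3: 215824+38556+47·63·68=455728; k=4: 62055+0+47·9·68=90819 → min 90819 | T₂..T₆: k=2: 0+98784+49·41·77=253477; k=3: 126567+90783+49·63·77=455049; k=4: 41328+47124+49·9·77=122409; k=5: 71316+0+49·68·77=327880 → min 122409.
Length 6: T₁..T₆: k=1: 0+122409+47·49·77=299740; k=2: 94423+98784+47·41·77=341586; k=3: 215824+90783+47·63·77=534604; k=4: 62055+47124+47·9·77=141750; k=5: 90819+0+47·68·77=336911 → min 141750.
Optimal order: ((T₁ × (T₂ × (T₃ × T₄))) × (T₅ × T₆)) with cost 141750.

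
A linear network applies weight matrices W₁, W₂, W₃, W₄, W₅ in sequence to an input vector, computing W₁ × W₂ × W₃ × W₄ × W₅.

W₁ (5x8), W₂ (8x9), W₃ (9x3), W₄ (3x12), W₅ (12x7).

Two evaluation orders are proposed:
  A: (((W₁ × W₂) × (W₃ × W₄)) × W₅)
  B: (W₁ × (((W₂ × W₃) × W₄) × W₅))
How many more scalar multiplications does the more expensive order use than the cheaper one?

Order A = (((W₁ × W₂) × (W₃ × W₄)) × W₅): (W₁ × W₂): 5×8 by 8×9 → 5×9, cost 5·8·9 = 360; (W₃ × W₄): 9×3 by 3×12 → 9×12, cost 9·3·12 = 324; ((W₁ × W₂) × (W₃ × W₄)): 5×9 by 9×12 → 5×12, cost 5·9·12 = 540; cumulative 1224; (((W₁ × W₂) × (W₃ × W₄)) × W₅): 5×12 by 12×7 → 5×7, cost 5·12·7 = 420; cumulative 1644. Total 1644.
Order B = (W₁ × (((W₂ × W₃) × W₄) × W₅)): (W₂ × W₃): 8×9 by 9×3 → 8×3, cost 8·9·3 = 216; ((W₂ × W₃) × W₄): 8×3 by 3×12 → 8×12, cost 8·3·12 = 288; cumulative 504; (((W₂ × W₃) × W₄) × W₅): 8×12 by 12×7 → 8×7, cost 8·12·7 = 672; cumulative 1176; (W₁ × (((W₂ × W₃) × W₄) × W₅)): 5×8 by 8×7 → 5×7, cost 5·8·7 = 280; cumulative 1456. Total 1456.
Difference: |1644 − 1456| = 188.

188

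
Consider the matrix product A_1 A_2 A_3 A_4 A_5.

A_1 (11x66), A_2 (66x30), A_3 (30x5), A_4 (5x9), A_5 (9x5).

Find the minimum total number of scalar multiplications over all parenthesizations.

Adjacent pairs: A_1A_2 = 11·66·30 = 21780; A_2A_3 = 66·30·5 = 9900; A_3A_4 = 30·5·9 = 1350; A_4A_5 = 5·9·5 = 225.
Length 3: A_1..A_3: k=1: 0+9900+11·66·5=13530; k=2: 21780+0+11·30·5=23430 → min 13530 | A_2..A_4: k=2: 0+1350+66·30·9=19170; k=3: 9900+0+66·5·9=12870 → min 12870 | A_3..A_5: k=3: 0+225+30·5·5=975; k=4: 1350+0+30·9·5=2700 → min 975.
Length 4: A_1..A_4: k=1: 0+12870+11·66·9=19404; k=2: 21780+1350+11·30·9=26100; k=3: 13530+0+11·5·9=14025 → min 14025 | A_2..A_5: k=2: 0+975+66·30·5=10875; k=3: 9900+225+66·5·5=11775; k=4: 12870+0+66·9·5=15840 → min 10875.
Length 5: A_1..A_5: k=1: 0+10875+11·66·5=14505; k=2: 21780+975+11·30·5=24405; k=3: 13530+225+11·5·5=14030; k=4: 14025+0+11·9·5=14520 → min 14030.
Optimal order: ((A_1 (A_2 A_3)) (A_4 A_5)) with cost 14030.

14030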